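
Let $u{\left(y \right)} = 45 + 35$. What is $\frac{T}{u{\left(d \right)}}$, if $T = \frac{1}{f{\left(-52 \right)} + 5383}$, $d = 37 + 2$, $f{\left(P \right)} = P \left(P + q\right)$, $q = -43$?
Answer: $\frac{1}{825840} \approx 1.2109 \cdot 10^{-6}$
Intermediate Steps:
$f{\left(P \right)} = P \left(-43 + P\right)$ ($f{\left(P \right)} = P \left(P - 43\right) = P \left(-43 + P\right)$)
$d = 39$
$u{\left(y \right)} = 80$
$T = \frac{1}{10323}$ ($T = \frac{1}{- 52 \left(-43 - 52\right) + 5383} = \frac{1}{\left(-52\right) \left(-95\right) + 5383} = \frac{1}{4940 + 5383} = \frac{1}{10323} \approx 9.6871 \cdot 10^{-5}$)
$\frac{T}{u{\left(d \right)}} = \frac{1}{10323 \cdot 80} = \frac{1}{10323} \cdot \frac{1}{80} = \frac{1}{825840}$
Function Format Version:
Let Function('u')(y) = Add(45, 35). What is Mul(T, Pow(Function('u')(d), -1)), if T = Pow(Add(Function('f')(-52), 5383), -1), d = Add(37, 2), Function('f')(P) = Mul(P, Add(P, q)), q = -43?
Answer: Rational(1, 825840) ≈ 1.2109e-6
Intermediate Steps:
Function('f')(P) = Mul(P, Add(-43, P)) (Function('f')(P) = Mul(P, Add(P, -43)) = Mul(P, Add(-43, P)))
d = 39
Function('u')(y) = 80
T = Rational(1, 10323) (T = Pow(Add(Mul(-52, Add(-43, -52)), 5383), -1) = Pow(Add(Mul(-52, -95), 5383), -1) = Pow(Add(4940, 5383), -1) = Pow(10323, -1) = Rational(1, 10323) ≈ 9.6871e-5)
Mul(T, Pow(Function('u')(d), -1)) = Mul(Rational(1, 10323), Pow(80, -1)) = Mul(Rational(1, 10323), Rational(1, 80)) = Rational(1, 825840)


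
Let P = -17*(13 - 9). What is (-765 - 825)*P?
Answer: 108120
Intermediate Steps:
P = -68 (P = -17*4 = -68)
(-765 - 825)*P = (-765 - 825)*(-68) = -1590*(-68) = 108120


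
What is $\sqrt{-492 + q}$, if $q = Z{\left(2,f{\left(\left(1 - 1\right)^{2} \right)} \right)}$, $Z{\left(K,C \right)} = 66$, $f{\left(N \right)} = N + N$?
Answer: $i \sqrt{426} \approx 20.64 i$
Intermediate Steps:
$f{\left(N \right)} = 2 N$
$q = 66$
$\sqrt{-492 + q} = \sqrt{-492 + 66} = \sqrt{-426} = i \sqrt{426}$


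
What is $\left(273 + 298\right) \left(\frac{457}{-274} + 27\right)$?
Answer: $\frac{3963311}{274} \approx 14465.0$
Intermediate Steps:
$\left(273 + 298\right) \left(\frac{457}{-274} + 27\right) = 571 \left(457 \left(- \frac{1}{274}\right) + 27\right) = 571 \left(- \frac{457}{274} + 27\right) = 571 \cdot \frac{6941}{274} = \frac{3963311}{274}$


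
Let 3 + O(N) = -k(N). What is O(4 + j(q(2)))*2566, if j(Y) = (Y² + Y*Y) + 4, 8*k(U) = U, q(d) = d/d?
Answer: -21811/2 ≈ -10906.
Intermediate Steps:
q(d) = 1
k(U) = U/8
j(Y) = 4 + 2*Y² (j(Y) = (Y² + Y²) + 4 = 2*Y² + 4 = 4 + 2*Y²)
O(N) = -3 - N/8
O(4 + j(q(2)))*2566 = (-3 - (4 + (4 + 2*1²))/8)*2566 = (-3 - (4 + (4 + 2*1))/8)*2566 = (-3 - (4 + (4 + 2))/8)*2566 = (-3 - (4 + 6)/8)*2566 = (-3 - ⅛*10)*2566 = (-3 - 5/4)*2566 = -17/4*2566 = -21811/2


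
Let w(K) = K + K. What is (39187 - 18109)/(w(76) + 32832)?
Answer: 10539/16492 ≈ 0.63904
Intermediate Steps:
w(K) = 2*K
(39187 - 18109)/(w(76) + 32832) = (39187 - 18109)/(2*76 + 32832) = 21078/(152 + 32832) = 21078/32984 = 21078*(1/32984) = 10539/16492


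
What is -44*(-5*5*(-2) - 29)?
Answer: -924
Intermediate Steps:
-44*(-5*5*(-2) - 29) = -44*(-25*(-2) - 29) = -44*(50 - 29) = -44*21 = -924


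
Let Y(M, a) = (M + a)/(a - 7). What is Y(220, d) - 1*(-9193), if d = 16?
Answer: 82973/9 ≈ 9219.2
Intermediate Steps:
Y(M, a) = (M + a)/(-7 + a)
Y(220, d) - 1*(-9193) = (220 + 16)/(-7 + 16) - 1*(-9193) = 236/9 + 9193 = 82973/9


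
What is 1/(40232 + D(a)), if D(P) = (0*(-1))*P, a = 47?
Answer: 1/40232 ≈ 2.4856e-5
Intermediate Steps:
D(P) = 0 (D(P) = 0*P = 0)
1/(40232 + D(a)) = 1/(40232 + 0) = 1/40232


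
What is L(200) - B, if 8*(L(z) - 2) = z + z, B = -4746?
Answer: 4798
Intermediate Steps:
L(z) = 2 + z/4 (L(z) = 2 + (z + z)/8 = 2 + (2*z)/8 = 2 + z/4)
L(200) - B = (2 + (¼)*200) - 1*(-4746) = (2 + 50) + 4746 = 52 + 4746 = 4798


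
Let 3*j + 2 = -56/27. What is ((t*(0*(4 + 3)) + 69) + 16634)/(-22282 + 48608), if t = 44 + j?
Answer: 16703/26326 ≈ 0.63447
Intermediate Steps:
j = -110/81 (j = -⅔ + (-56/27)/3 = -⅔ + (-56*1/27)/3 = -⅔ + (⅓)*(-56/27) = -⅔ - 56/81 = -110/81 ≈ -1.3580)
t = 3454/81 (t = 44 - 110/81 = 3454/81 ≈ 42.642)
((t*(0*(4 + 3)) + 69) + 16634)/(-22282 + 48608) = ((3454*(0*(4 + 3))/81 + 69) + 16634)/(-22282 + 48608) = ((3454*(0*7)/81 + 69) + 16634)/26326 = (((3454/81)*0 + 69) + 16634)*(1/26326) = ((0 + 69) + 16634)*(1/26326) = (69 + 16634)*(1/26326) = 16703*(1/26326) = 16703/26326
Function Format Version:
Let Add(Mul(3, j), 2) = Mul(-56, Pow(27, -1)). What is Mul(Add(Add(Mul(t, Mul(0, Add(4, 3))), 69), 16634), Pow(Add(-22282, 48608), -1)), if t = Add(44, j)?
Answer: Rational(16703, 26326) ≈ 0.63447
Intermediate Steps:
j = Rational(-110, 81) (j = Add(Rational(-2, 3), Mul(Rational(1, 3), Mul(-56, Pow(27, -1)))) = Add(Rational(-2, 3), Mul(Rational(1, 3), Mul(-56, Rational(1, 27)))) = Add(Rational(-2, 3), Mul(Rational(1, 3), Rational(-56, 27))) = Add(Rational(-2, 3), Rational(-56, 81)) = Rational(-110, 81) ≈ -1.3580)
t = Rational(3454, 81) (t = Add(44, Rational(-110, 81)) = Rational(3454, 81) ≈ 42.642)
Mul(Add(Add(Mul(t, Mul(0, Add(4, 3))), 69), 16634), Pow(Add(-22282, 48608), -1)) = Mul(Add(Add(Mul(Rational(3454, 81), Mul(0, Add(4, 3))), 69), 16634), Pow(Add(-22282, 48608), -1)) = Mul(Add(Add(Mul(Rational(3454, 81), Mul(0, 7)), 69), 16634), Pow(26326, -1)) = Mul(Add(Add(Mul(Rational(3454, 81), 0), 69), 16634), Rational(1, 26326)) = Mul(Add(Add(0, 69), 16634), Rational(1, 26326)) = Mul(Add(69, 16634), Rational(1, 26326)) = Mul(16703, Rational(1, 26326)) = Rational(16703, 26326)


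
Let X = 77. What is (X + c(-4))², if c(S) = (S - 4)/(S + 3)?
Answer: 7225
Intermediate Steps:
c(S) = (-4 + S)/(3 + S)
(X + c(-4))² = (77 + (-4 - 4)/(3 - 4))² = (77 - 8/(-1))² = (77 - 1*(-8))² = (77 + 8)² = 85² = 7225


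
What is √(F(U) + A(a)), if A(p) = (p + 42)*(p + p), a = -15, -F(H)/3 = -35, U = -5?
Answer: I*√705 ≈ 26.552*I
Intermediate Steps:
F(H) = 105 (F(H) = -3*(-35) = 105)
A(p) = 2*p*(42 + p) (A(p) = (42 + p)*(2*p) = 2*p*(42 + p))
√(F(U) + A(a)) = √(105 + 2*(-15)*(42 - 15)) = √(105 + 2*(-15)*27) = √(105 - 810) = √(-705) = I*√705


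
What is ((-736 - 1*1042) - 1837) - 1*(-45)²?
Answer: -5640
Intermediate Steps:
((-736 - 1*1042) - 1837) - 1*(-45)² = ((-736 - 1042) - 1837) - 1*2025 = (-1778 - 1837) - 2025 = -3615 - 2025 = -5640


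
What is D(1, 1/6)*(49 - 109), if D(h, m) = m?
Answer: -10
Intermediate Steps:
D(1, 1/6)*(49 - 109) = (49 - 109)/6 = (⅙)*(-60) = -10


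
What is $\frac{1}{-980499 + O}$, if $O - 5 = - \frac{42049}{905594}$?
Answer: $- \frac{905594}{887929525485} \approx -1.0199 \cdot 10^{-6}$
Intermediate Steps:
$O = \frac{4485921}{905594}$ ($O = 5 - \frac{42049}{905594} = \frac{4485921}{905594} \approx 4.9536$)
$\frac{1}{-980499 + O} = \frac{1}{-980499 + \frac{4485921}{905594}} = \frac{1}{- \frac{887929525485}{905594}} = - \frac{905594}{887929525485}$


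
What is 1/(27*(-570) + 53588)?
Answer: 1/38198 ≈ 2.6179e-5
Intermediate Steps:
1/(27*(-570) + 53588) = 1/(-15390 + 53588) = 1/38198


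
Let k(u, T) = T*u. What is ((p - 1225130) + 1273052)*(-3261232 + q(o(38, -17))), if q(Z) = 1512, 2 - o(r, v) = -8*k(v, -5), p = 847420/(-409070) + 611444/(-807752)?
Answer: -645171661448560043940/4130338883 ≈ -1.5620e+11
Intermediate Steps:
p = -23365714923/8260677766 (p = 847420*(-1/409070) + 611444*(-1/807752) = -84742/40907 - 152861/201938 = -23365714923/8260677766 ≈ -2.8285)
o(r, v) = 2 - 40*v (o(r, v) = 2 - (-8)*(-5*v) = 2 - 40*v)
((p - 1225130) + 1273052)*(-3261232 + q(o(38, -17))) = ((-23365714923/8260677766 - 1225130) + 1273052)*(-3261232 + 1512) = (-10120427517174503/8260677766 + 1273052)*(-3259720) = (395844834187329/8260677766)*(-3259720) = -645171661448560043940/4130338883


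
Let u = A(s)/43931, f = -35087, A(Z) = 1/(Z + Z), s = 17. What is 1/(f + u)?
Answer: -1493654/52407837897 ≈ -2.8501e-5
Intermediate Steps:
A(Z) = 1/(2*Z)
u = 1/1493654 (u = ((½)/17)/43931 = ((½)*(1/17))*(1/43931) = (1/34)*(1/43931) = 1/1493654 ≈ 6.6950e-7)
1/(f + u) = 1/(-35087 + 1/1493654) = 1/(-52407837897/1493654) = -1493654/52407837897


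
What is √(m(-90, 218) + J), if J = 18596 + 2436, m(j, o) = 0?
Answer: 2*√5258 ≈ 145.02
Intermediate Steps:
J = 21032
√(m(-90, 218) + J) = √(0 + 21032) = √21032 = 2*√5258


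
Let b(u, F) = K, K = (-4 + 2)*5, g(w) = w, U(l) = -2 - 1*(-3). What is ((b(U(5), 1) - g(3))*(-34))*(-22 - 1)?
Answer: -10166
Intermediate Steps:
U(l) = 1 (U(l) = -2 + 3 = 1)
K = -10 (K = -2*5 = -10)
b(u, F) = -10
((b(U(5), 1) - g(3))*(-34))*(-22 - 1) = ((-10 - 1*3)*(-34))*(-22 - 1) = ((-10 - 3)*(-34))*(-23) = -13*(-34)*(-23) = 442*(-23) = -10166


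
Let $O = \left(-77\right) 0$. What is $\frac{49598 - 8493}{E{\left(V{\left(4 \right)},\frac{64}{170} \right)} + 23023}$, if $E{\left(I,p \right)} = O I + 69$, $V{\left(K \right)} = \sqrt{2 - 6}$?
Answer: $\frac{41105}{23092} \approx 1.7801$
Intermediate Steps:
$V{\left(K \right)} = 2 i$ ($V{\left(K \right)} = \sqrt{-4} = 2 i$)
$O = 0$
$E{\left(I,p \right)} = 69$ ($E{\left(I,p \right)} = 0 I + 69 = 0 + 69 = 69$)
$\frac{49598 - 8493}{E{\left(V{\left(4 \right)},\frac{64}{170} \right)} + 23023} = \frac{49598 - 8493}{69 + 23023} = \frac{49598 + \left(-17633 + 9140\right)}{23092} = \left(49598 - 8493\right) \frac{1}{23092} = 41105 \cdot \frac{1}{23092} = \frac{41105}{23092}$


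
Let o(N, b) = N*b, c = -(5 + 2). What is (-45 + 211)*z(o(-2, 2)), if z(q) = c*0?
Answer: 0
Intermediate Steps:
c = -7 (c = -1*7 = -7)
z(q) = 0 (z(q) = -7*0 = 0)
(-45 + 211)*z(o(-2, 2)) = (-45 + 211)*0 = 166*0 = 0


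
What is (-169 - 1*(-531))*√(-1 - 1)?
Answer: 362*I*√2 ≈ 511.95*I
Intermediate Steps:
(-169 - 1*(-531))*√(-1 - 1) = (-169 + 531)*√(-2) = 362*(I*√2) = 362*I*√2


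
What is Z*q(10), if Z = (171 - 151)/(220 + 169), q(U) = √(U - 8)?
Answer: 20*√2/389 ≈ 0.072710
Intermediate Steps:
q(U) = √(-8 + U)
Z = 20/389 ≈ 0.051414
Z*q(10) = 20*√(-8 + 10)/389 = 20*√2/389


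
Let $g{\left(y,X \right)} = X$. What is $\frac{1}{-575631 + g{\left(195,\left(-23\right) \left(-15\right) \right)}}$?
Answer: $- \frac{1}{575286} \approx -1.7383 \cdot 10^{-6}$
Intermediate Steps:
$\frac{1}{-575631 + g{\left(195,\left(-23\right) \left(-15\right) \right)}} = \frac{1}{-575631 - -345} = \frac{1}{-575631 + 345} = \frac{1}{-575286} = - \frac{1}{575286}$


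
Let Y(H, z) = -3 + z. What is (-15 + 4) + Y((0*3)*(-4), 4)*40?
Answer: 29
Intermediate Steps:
(-15 + 4) + Y((0*3)*(-4), 4)*40 = (-15 + 4) + (-3 + 4)*40 = -11 + 1*40 = -11 + 40 = 29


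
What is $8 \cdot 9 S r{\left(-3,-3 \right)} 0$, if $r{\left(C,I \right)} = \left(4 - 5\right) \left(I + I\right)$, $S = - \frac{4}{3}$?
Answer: $0$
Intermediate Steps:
$S = - \frac{4}{3}$ ($S = \left(-4\right) \frac{1}{3} = - \frac{4}{3} \approx -1.3333$)
$r{\left(C,I \right)} = - 2 I$
$8 \cdot 9 S r{\left(-3,-3 \right)} 0 = 8 \cdot 9 - \frac{4 \left(\left(-2\right) \left(-3\right)\right)}{3} \cdot 0 = 72 \left(- \frac{4}{3}\right) 6 \cdot 0 = 72 \left(\left(-8\right) 0\right) = 72 \cdot 0 = 0$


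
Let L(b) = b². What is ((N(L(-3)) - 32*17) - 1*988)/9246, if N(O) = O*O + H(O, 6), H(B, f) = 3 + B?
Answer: -1439/9246 ≈ -0.15563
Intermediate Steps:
N(O) = 3 + O + O² (N(O) = O*O + (3 + O) = O² + (3 + O) = 3 + O + O²)
((N(L(-3)) - 32*17) - 1*988)/9246 = (((3 + (-3)² + ((-3)²)²) - 32*17) - 1*988)/9246 = (((3 + 9 + 9²) - 544) - 988)*(1/9246) = (((3 + 9 + 81) - 544) - 988)*(1/9246) = ((93 - 544) - 988)*(1/9246) = (-451 - 988)*(1/9246) = -1439*1/9246 = -1439/9246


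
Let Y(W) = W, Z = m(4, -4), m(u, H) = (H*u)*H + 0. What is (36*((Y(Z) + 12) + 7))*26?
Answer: 77688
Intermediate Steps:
m(u, H) = u*H² (m(u, H) = u*H² + 0 = u*H²)
Z = 64 (Z = 4*(-4)² = 4*16 = 64)
(36*((Y(Z) + 12) + 7))*26 = (36*((64 + 12) + 7))*26 = (36*(76 + 7))*26 = (36*83)*26 = 2988*26 = 77688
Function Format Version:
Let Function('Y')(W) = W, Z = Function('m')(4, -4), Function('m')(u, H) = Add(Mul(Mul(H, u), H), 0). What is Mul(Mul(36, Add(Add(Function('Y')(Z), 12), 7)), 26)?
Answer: 77688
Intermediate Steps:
Function('m')(u, H) = Mul(u, Pow(H, 2)) (Function('m')(u, H) = Add(Mul(u, Pow(H, 2)), 0) = Mul(u, Pow(H, 2)))
Z = 64 (Z = Mul(4, Pow(-4, 2)) = Mul(4, 16) = 64)
Mul(Mul(36, Add(Add(Function('Y')(Z), 12), 7)), 26) = Mul(Mul(36, Add(Add(64, 12), 7)), 26) = Mul(Mul(36, Add(76, 7)), 26) = Mul(Mul(36, 83), 26) = Mul(2988, 26) = 77688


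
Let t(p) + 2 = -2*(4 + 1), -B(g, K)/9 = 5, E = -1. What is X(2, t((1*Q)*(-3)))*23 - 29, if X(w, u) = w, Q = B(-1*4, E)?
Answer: 17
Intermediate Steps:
B(g, K) = -45 (B(g, K) = -9*5 = -45)
Q = -45
t(p) = -12 (t(p) = -2 - 2*(4 + 1) = -2 - 2*5 = -2 - 10 = -12)
X(2, t((1*Q)*(-3)))*23 - 29 = 2*23 - 29 = 46 - 29 = 17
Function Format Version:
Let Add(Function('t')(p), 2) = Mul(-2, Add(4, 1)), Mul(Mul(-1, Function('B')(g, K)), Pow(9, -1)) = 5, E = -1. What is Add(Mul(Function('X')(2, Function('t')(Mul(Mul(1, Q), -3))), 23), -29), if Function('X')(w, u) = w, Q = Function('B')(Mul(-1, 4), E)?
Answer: 17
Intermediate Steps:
Function('B')(g, K) = -45 (Function('B')(g, K) = Mul(-9, 5) = -45)
Q = -45
Function('t')(p) = -12 (Function('t')(p) = Add(-2, Mul(-2, Add(4, 1))) = Add(-2, Mul(-2, 5)) = Add(-2, -10) = -12)
Add(Mul(Function('X')(2, Function('t')(Mul(Mul(1, Q), -3))), 23), -29) = Add(Mul(2, 23), -29) = Add(46, -29) = 17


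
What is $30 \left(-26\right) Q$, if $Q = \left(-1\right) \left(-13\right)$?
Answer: $-10140$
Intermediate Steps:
$Q = 13$
$30 \left(-26\right) Q = 30 \left(-26\right) 13 = \left(-780\right) 13 = -10140$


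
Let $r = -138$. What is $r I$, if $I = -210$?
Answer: $28980$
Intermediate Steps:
$r I = \left(-138\right) \left(-210\right) = 28980$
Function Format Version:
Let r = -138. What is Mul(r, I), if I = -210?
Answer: 28980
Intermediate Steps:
Mul(r, I) = Mul(-138, -210) = 28980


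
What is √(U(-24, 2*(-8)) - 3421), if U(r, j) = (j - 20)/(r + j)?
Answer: I*√342010/10 ≈ 58.482*I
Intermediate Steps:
U(r, j) = (-20 + j)/(j + r)
√(U(-24, 2*(-8)) - 3421) = √((-20 + 2*(-8))/(2*(-8) - 24) - 3421) = √((-20 - 16)/(-16 - 24) - 3421) = √(-36/(-40) - 3421) = √(-1/40*(-36) - 3421) = √(9/10 - 3421) = √(-34201/10) = I*√342010/10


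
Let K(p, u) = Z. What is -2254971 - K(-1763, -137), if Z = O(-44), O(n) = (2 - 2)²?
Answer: -2254971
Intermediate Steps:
O(n) = 0 (O(n) = 0² = 0)
Z = 0
K(p, u) = 0
-2254971 - K(-1763, -137) = -2254971 - 1*0 = -2254971 + 0 = -2254971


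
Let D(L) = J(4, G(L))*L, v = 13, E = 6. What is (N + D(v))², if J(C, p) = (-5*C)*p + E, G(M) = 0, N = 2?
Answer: 6400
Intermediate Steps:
J(C, p) = 6 - 5*C*p (J(C, p) = (-5*C)*p + 6 = -5*C*p + 6 = 6 - 5*C*p)
D(L) = 6*L (D(L) = (6 - 5*4*0)*L = (6 + 0)*L = 6*L)
(N + D(v))² = (2 + 6*13)² = (2 + 78)² = 80² = 6400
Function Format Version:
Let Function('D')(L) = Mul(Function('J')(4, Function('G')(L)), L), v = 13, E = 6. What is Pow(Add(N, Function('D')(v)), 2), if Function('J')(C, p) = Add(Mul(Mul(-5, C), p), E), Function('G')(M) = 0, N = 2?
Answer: 6400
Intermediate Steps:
Function('J')(C, p) = Add(6, Mul(-5, C, p)) (Function('J')(C, p) = Add(Mul(Mul(-5, C), p), 6) = Add(Mul(-5, C, p), 6) = Add(6, Mul(-5, C, p)))
Function('D')(L) = Mul(6, L) (Function('D')(L) = Mul(Add(6, Mul(-5, 4, 0)), L) = Mul(Add(6, 0), L) = Mul(6, L))
Pow(Add(N, Function('D')(v)), 2) = Pow(Add(2, Mul(6, 13)), 2) = Pow(Add(2, 78), 2) = Pow(80, 2) = 6400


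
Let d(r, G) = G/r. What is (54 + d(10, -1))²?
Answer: 290521/100 ≈ 2905.2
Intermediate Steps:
(54 + d(10, -1))² = (54 - 1/10)² = (54 - 1*⅒)² = (54 - ⅒)² = (539/10)² = 290521/100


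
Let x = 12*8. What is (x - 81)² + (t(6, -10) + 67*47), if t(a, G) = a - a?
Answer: 3374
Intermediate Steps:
t(a, G) = 0
x = 96
(x - 81)² + (t(6, -10) + 67*47) = (96 - 81)² + (0 + 67*47) = 15² + (0 + 3149) = 225 + 3149 = 3374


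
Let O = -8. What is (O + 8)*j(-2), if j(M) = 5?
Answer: 0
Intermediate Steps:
(O + 8)*j(-2) = (-8 + 8)*5 = 0*5 = 0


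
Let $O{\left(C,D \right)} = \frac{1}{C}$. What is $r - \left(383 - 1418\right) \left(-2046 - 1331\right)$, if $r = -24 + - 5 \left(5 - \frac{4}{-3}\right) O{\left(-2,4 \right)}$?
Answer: $- \frac{20971219}{6} \approx -3.4952 \cdot 10^{6}$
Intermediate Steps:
$r = - \frac{49}{6}$ ($r = -24 + \frac{\left(-5\right) \left(5 - \frac{4}{-3}\right)}{-2} = -24 + - 5 \left(5 - - \frac{4}{3}\right) \left(- \frac{1}{2}\right) = -24 + - 5 \left(5 + \frac{4}{3}\right) \left(- \frac{1}{2}\right) = -24 + \left(-5\right) \frac{19}{3} \left(- \frac{1}{2}\right) = -24 - - \frac{95}{6} = -24 + \frac{95}{6} = - \frac{49}{6} \approx -8.1667$)
$r - \left(383 - 1418\right) \left(-2046 - 1331\right) = - \frac{49}{6} - \left(383 - 1418\right) \left(-2046 - 1331\right) = - \frac{49}{6} - \left(-1035\right) \left(-3377\right) = - \frac{49}{6} - 3495195 = - \frac{20971219}{6}$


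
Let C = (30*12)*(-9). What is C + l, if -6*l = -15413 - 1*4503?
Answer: 238/3 ≈ 79.333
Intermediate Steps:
C = -3240 (C = 360*(-9) = -3240)
l = 9958/3 (l = -(-15413 - 1*4503)/6 = -(-15413 - 4503)/6 = -⅙*(-19916) = 9958/3 ≈ 3319.3)
C + l = -3240 + 9958/3 = 238/3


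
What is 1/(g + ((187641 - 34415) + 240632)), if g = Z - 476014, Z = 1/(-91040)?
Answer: -91040/7479482241 ≈ -1.2172e-5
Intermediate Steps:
Z = -1/91040 ≈ -1.0984e-5
g = -43336314561/91040 (g = -1/91040 - 476014 = -43336314561/91040 ≈ -4.7601e+5)
1/(g + ((187641 - 34415) + 240632)) = 1/(-43336314561/91040 + ((187641 - 34415) + 240632)) = 1/(-43336314561/91040 + (153226 + 240632)) = 1/(-43336314561/91040 + 393858) = 1/(-7479482241/91040) = -91040/7479482241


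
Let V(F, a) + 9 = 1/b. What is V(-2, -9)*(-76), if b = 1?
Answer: 608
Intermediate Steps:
V(F, a) = -8 (V(F, a) = -9 + 1/1 = -9 + 1 = -8)
V(-2, -9)*(-76) = -8*(-76) = 608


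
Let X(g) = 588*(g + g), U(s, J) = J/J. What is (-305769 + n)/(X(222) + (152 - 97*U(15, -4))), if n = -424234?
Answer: -730003/261127 ≈ -2.7956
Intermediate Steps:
U(s, J) = 1
X(g) = 1176*g (X(g) = 588*(2*g) = 1176*g)
(-305769 + n)/(X(222) + (152 - 97*U(15, -4))) = (-305769 - 424234)/(1176*222 + (152 - 97*1)) = -730003/(261072 + (152 - 97)) = -730003/(261072 + 55) = -730003/261127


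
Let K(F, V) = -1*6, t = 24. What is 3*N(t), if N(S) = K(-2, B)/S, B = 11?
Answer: -¾ ≈ -0.75000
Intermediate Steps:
K(F, V) = -6
N(S) = -6/S
3*N(t) = 3*(-6/24) = 3*(-6*1/24) = 3*(-¼) = -¾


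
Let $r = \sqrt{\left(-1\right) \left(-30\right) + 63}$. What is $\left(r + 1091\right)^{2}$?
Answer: $\left(1091 + \sqrt{93}\right)^{2} \approx 1.2114 \cdot 10^{6}$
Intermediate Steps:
$r = \sqrt{93}$ ($r = \sqrt{30 + 63} = \sqrt{93} \approx 9.6436$)
$\left(r + 1091\right)^{2} = \left(\sqrt{93} + 1091\right)^{2} = \left(1091 + \sqrt{93}\right)^{2}$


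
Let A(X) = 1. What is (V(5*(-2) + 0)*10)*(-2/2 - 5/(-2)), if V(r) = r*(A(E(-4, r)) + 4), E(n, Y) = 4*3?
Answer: -750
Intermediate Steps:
E(n, Y) = 12
V(r) = 5*r (V(r) = r*(1 + 4) = r*5 = 5*r)
(V(5*(-2) + 0)*10)*(-2/2 - 5/(-2)) = ((5*(5*(-2) + 0))*10)*(-2/2 - 5/(-2)) = ((5*(-10 + 0))*10)*(-2*1/2 - 5*(-1/2)) = ((5*(-10))*10)*(-1 + 5/2) = -50*10*(3/2) = -500*3/2 = -750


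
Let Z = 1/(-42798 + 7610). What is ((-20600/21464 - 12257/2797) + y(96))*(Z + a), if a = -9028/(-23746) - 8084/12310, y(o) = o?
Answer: -48379405076166189807/1929728662003450522 ≈ -25.071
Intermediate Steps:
a = -20206996/73078315 (a = -9028*(-1/23746) - 8084*1/12310 = 4514/11873 - 4042/6155 = -20206996/73078315 ≈ -0.27651)
Z = -1/35188 (Z = 1/(-35188) = -1/35188 ≈ -2.8419e-5)
((-20600/21464 - 12257/2797) + y(96))*(Z + a) = ((-20600/21464 - 12257/2797) + 96)*(-1/35188 - 20206996/73078315) = ((-20600*1/21464 - 12257*1/2797) + 96)*(-711116853563/2571479748220) = ((-2575/2683 - 12257/2797) + 96)*(-711116853563/2571479748220) = (-40087806/7504351 + 96)*(-711116853563/2571479748220) = (680329890/7504351)*(-711116853563/2571479748220) = -48379405076166189807/1929728662003450522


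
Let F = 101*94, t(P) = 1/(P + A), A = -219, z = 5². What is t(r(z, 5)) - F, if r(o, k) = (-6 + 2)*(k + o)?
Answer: -3218467/339 ≈ -9494.0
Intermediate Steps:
z = 25
r(o, k) = -4*k - 4*o (r(o, k) = -4*(k + o) = -4*k - 4*o)
t(P) = 1/(-219 + P) (t(P) = 1/(P - 219) = 1/(-219 + P))
F = 9494
t(r(z, 5)) - F = 1/(-219 + (-4*5 - 4*25)) - 1*9494 = 1/(-219 + (-20 - 100)) - 9494 = 1/(-219 - 120) - 9494 = 1/(-339) - 9494 = -1/339 - 9494 = -3218467/339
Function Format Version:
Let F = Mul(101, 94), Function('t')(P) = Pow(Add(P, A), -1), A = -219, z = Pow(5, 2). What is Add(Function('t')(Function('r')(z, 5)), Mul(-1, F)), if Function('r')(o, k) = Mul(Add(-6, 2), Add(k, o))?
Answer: Rational(-3218467, 339) ≈ -9494.0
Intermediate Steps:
z = 25
Function('r')(o, k) = Add(Mul(-4, k), Mul(-4, o)) (Function('r')(o, k) = Mul(-4, Add(k, o)) = Add(Mul(-4, k), Mul(-4, o)))
Function('t')(P) = Pow(Add(-219, P), -1) (Function('t')(P) = Pow(Add(P, -219), -1) = Pow(Add(-219, P), -1))
F = 9494
Add(Function('t')(Function('r')(z, 5)), Mul(-1, F)) = Add(Pow(Add(-219, Add(Mul(-4, 5), Mul(-4, 25))), -1), Mul(-1, 9494)) = Add(Pow(Add(-219, Add(-20, -100)), -1), -9494) = Add(Pow(Add(-219, -120), -1), -9494) = Add(Pow(-339, -1), -9494) = Add(Rational(-1, 339), -9494) = Rational(-3218467, 339)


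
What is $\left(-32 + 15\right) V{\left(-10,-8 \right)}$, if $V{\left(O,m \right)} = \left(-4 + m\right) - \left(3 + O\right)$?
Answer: $85$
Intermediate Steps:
$V{\left(O,m \right)} = -7 + m - O$
$\left(-32 + 15\right) V{\left(-10,-8 \right)} = \left(-32 + 15\right) \left(-7 - 8 - -10\right) = - 17 \left(-7 - 8 + 10\right) = \left(-17\right) \left(-5\right) = 85$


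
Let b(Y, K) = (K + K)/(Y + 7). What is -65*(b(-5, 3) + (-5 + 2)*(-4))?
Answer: -975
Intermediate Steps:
b(Y, K) = 2*K/(7 + Y) (b(Y, K) = (2*K)/(7 + Y) = 2*K/(7 + Y))
-65*(b(-5, 3) + (-5 + 2)*(-4)) = -65*(2*3/(7 - 5) + (-5 + 2)*(-4)) = -65*(2*3/2 - 3*(-4)) = -65*(2*3*(½) + 12) = -65*(3 + 12) = -65*15 = -975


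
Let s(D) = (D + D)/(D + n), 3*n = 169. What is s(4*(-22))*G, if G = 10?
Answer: 1056/19 ≈ 55.579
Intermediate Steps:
n = 169/3 (n = (⅓)*169 = 169/3 ≈ 56.333)
s(D) = 2*D/(169/3 + D) (s(D) = (D + D)/(D + 169/3) = (2*D)/(169/3 + D) = 2*D/(169/3 + D))
s(4*(-22))*G = (6*(4*(-22))/(169 + 3*(4*(-22))))*10 = (6*(-88)/(169 + 3*(-88)))*10 = (6*(-88)/(169 - 264))*10 = (6*(-88)/(-95))*10 = (6*(-88)*(-1/95))*10 = (528/95)*10 = 1056/19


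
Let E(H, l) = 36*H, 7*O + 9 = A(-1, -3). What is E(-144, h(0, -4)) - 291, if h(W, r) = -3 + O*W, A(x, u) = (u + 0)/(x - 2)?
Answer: -5475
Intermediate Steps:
A(x, u) = u/(-2 + x)
O = -8/7 (O = -9/7 + (-3/(-2 - 1))/7 = -9/7 + (-3/(-3))/7 = -9/7 + (-3*(-⅓))/7 = -9/7 + (⅐)*1 = -9/7 + ⅐ = -8/7 ≈ -1.1429)
h(W, r) = -3 - 8*W/7
E(-144, h(0, -4)) - 291 = 36*(-144) - 291 = -5184 - 291 = -5475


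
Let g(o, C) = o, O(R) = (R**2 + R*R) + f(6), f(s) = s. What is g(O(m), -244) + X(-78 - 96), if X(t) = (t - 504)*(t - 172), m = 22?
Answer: 235562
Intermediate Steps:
X(t) = (-504 + t)*(-172 + t)
O(R) = 6 + 2*R**2 (O(R) = (R**2 + R*R) + 6 = (R**2 + R**2) + 6 = 2*R**2 + 6 = 6 + 2*R**2)
g(O(m), -244) + X(-78 - 96) = (6 + 2*22**2) + (86688 + (-78 - 96)**2 - 676*(-78 - 96)) = (6 + 2*484) + (86688 + (-174)**2 - 676*(-174)) = (6 + 968) + (86688 + 30276 + 117624) = 974 + 234588 = 235562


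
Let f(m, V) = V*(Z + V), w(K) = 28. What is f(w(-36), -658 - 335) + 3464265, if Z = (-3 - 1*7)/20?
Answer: 8901621/2 ≈ 4.4508e+6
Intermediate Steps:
Z = -½ (Z = (-3 - 7)*(1/20) = -10*1/20 = -½ ≈ -0.50000)
f(m, V) = V*(-½ + V)
f(w(-36), -658 - 335) + 3464265 = (-658 - 335)*(-½ + (-658 - 335)) + 3464265 = -993*(-½ - 993) + 3464265 = -993*(-1987/2) + 3464265 = 1973091/2 + 3464265 = 8901621/2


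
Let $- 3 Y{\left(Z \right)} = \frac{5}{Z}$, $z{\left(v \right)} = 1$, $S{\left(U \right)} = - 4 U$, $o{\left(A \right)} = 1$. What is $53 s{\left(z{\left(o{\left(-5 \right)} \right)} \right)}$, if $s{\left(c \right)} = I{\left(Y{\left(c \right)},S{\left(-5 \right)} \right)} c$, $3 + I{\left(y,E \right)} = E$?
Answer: $901$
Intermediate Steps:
$Y{\left(Z \right)} = - \frac{5}{3 Z}$ ($Y{\left(Z \right)} = - \frac{5 \frac{1}{Z}}{3} = - \frac{5}{3 Z}$)
$I{\left(y,E \right)} = -3 + E$
$s{\left(c \right)} = 17 c$ ($s{\left(c \right)} = \left(-3 - -20\right) c = \left(-3 + 20\right) c = 17 c$)
$53 s{\left(z{\left(o{\left(-5 \right)} \right)} \right)} = 53 \cdot 17 \cdot 1 = 53 \cdot 17 = 901$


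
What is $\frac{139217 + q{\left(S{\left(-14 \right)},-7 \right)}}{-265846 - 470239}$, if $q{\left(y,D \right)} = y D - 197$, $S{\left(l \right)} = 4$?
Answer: $- \frac{19856}{105155} \approx -0.18883$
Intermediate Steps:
$q{\left(y,D \right)} = -197 + D y$ ($q{\left(y,D \right)} = D y - 197 = -197 + D y$)
$\frac{139217 + q{\left(S{\left(-14 \right)},-7 \right)}}{-265846 - 470239} = \frac{139217 - 225}{-265846 - 470239} = \frac{139217 - 225}{-736085} = \left(139217 - 225\right) \left(- \frac{1}{736085}\right) = 138992 \left(- \frac{1}{736085}\right) = - \frac{19856}{105155}$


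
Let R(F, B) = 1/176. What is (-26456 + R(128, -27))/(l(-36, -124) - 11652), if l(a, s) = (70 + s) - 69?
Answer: 310417/138160 ≈ 2.2468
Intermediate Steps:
R(F, B) = 1/176
l(a, s) = 1 + s
(-26456 + R(128, -27))/(l(-36, -124) - 11652) = (-26456 + 1/176)/((1 - 124) - 11652) = -4656255/(176*(-123 - 11652)) = -4656255/176/(-11775) = -4656255/176*(-1/11775) = 310417/138160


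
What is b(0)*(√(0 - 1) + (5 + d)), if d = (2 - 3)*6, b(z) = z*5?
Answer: 0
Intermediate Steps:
b(z) = 5*z
d = -6 (d = -1*6 = -6)
b(0)*(√(0 - 1) + (5 + d)) = (5*0)*(√(0 - 1) + (5 - 6)) = 0*(√(-1) - 1) = 0*(I - 1) = 0*(-1 + I) = 0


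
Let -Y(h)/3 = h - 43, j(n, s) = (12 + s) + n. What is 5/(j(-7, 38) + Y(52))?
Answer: 5/16 ≈ 0.31250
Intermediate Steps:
j(n, s) = 12 + n + s
Y(h) = 129 - 3*h (Y(h) = -3*(h - 43) = -3*(-43 + h) = 129 - 3*h)
5/(j(-7, 38) + Y(52)) = 5/((12 - 7 + 38) + (129 - 3*52)) = 5/(43 + (129 - 156)) = 5/(43 - 27) = 5/16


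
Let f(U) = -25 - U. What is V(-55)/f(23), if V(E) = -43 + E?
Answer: 49/24 ≈ 2.0417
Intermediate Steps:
V(-55)/f(23) = (-43 - 55)/(-25 - 1*23) = -98/(-25 - 23) = -98/(-48) = -98*(-1/48) = 49/24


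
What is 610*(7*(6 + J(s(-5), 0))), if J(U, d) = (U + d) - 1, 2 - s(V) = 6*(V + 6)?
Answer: 4270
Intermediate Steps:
s(V) = -34 - 6*V (s(V) = 2 - 6*(V + 6) = 2 - 6*(6 + V) = 2 - (36 + 6*V) = 2 + (-36 - 6*V) = -34 - 6*V)
J(U, d) = -1 + U + d
610*(7*(6 + J(s(-5), 0))) = 610*(7*(6 + (-1 + (-34 - 6*(-5)) + 0))) = 610*(7*(6 + (-1 + (-34 + 30) + 0))) = 610*(7*(6 + (-1 - 4 + 0))) = 610*(7*(6 - 5)) = 610*(7*1) = 610*7 = 4270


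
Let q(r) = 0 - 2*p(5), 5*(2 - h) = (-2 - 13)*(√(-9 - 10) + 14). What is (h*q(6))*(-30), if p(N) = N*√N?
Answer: 13200*√5 + 900*I*√95 ≈ 29516.0 + 8772.1*I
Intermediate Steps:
p(N) = N^(3/2)
h = 44 + 3*I*√19 (h = 2 - (-2 - 13)*(√(-9 - 10) + 14)/5 = 2 - (-3)*(√(-19) + 14) = 2 - (-3)*(I*√19 + 14) = 2 - (-3)*(14 + I*√19) = 2 - (-210 - 15*I*√19)/5 = 2 + (42 + 3*I*√19) = 44 + 3*I*√19 ≈ 44.0 + 13.077*I)
q(r) = -10*√5 (q(r) = 0 - 10*√5 = -10*√5)
(h*q(6))*(-30) = ((44 + 3*I*√19)*(-10*√5))*(-30) = -10*√5*(44 + 3*I*√19)*(-30) = 300*√5*(44 + 3*I*√19)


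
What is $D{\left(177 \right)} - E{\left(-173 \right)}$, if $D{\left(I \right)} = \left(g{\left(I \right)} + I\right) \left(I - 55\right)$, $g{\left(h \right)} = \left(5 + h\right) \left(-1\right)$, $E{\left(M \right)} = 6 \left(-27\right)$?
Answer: $-448$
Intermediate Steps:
$E{\left(M \right)} = -162$
$g{\left(h \right)} = -5 - h$
$D{\left(I \right)} = 275 - 5 I$ ($D{\left(I \right)} = \left(\left(-5 - I\right) + I\right) \left(I - 55\right) = - 5 \left(-55 + I\right) = 275 - 5 I$)
$D{\left(177 \right)} - E{\left(-173 \right)} = \left(275 - 885\right) - -162 = \left(275 - 885\right) + 162 = -610 + 162 = -448$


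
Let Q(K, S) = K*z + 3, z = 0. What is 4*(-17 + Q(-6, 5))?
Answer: -56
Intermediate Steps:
Q(K, S) = 3 (Q(K, S) = K*0 + 3 = 0 + 3 = 3)
4*(-17 + Q(-6, 5)) = 4*(-17 + 3) = 4*(-14) = -56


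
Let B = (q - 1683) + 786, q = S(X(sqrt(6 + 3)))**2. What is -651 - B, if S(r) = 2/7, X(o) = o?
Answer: 12050/49 ≈ 245.92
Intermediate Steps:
S(r) = 2/7 (S(r) = 2*(1/7) = 2/7)
q = 4/49 (q = (2/7)**2 = 4/49 ≈ 0.081633)
B = -43949/49 (B = (4/49 - 1683) + 786 = -82463/49 + 786 = -43949/49 ≈ -896.92)
-651 - B = -651 - 1*(-43949/49) = -651 + 43949/49 = 12050/49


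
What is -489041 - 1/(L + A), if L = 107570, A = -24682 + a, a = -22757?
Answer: -29406524372/60131 ≈ -4.8904e+5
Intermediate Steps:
A = -47439 (A = -24682 - 22757 = -47439)
-489041 - 1/(L + A) = -489041 - 1/(107570 - 47439) = -489041 - 1/60131 = -29406524372/60131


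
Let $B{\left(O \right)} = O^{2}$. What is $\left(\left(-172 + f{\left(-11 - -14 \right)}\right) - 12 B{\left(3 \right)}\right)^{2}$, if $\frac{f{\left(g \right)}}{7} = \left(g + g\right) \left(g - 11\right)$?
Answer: $379456$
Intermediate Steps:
$f{\left(g \right)} = 14 g \left(-11 + g\right)$ ($f{\left(g \right)} = 7 \left(g + g\right) \left(g - 11\right) = 7 \cdot 2 g \left(-11 + g\right) = 14 g \left(-11 + g\right)$)
$\left(\left(-172 + f{\left(-11 - -14 \right)}\right) - 12 B{\left(3 \right)}\right)^{2} = \left(\left(-172 + 14 \left(-11 - -14\right) \left(-11 - -3\right)\right) - 12 \cdot 3^{2}\right)^{2} = \left(\left(-172 + 14 \left(-11 + 14\right) \left(-11 + \left(-11 + 14\right)\right)\right) - 108\right)^{2} = \left(\left(-172 + 14 \cdot 3 \left(-11 + 3\right)\right) - 108\right)^{2} = \left(\left(-172 + 14 \cdot 3 \left(-8\right)\right) - 108\right)^{2} = \left(\left(-172 - 336\right) - 108\right)^{2} = \left(-508 - 108\right)^{2} = \left(-616\right)^{2} = 379456$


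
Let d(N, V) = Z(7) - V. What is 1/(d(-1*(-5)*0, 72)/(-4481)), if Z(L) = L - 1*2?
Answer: 4481/67 ≈ 66.881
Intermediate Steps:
Z(L) = -2 + L (Z(L) = L - 2 = -2 + L)
d(N, V) = 5 - V (d(N, V) = (-2 + 7) - V = 5 - V)
1/(d(-1*(-5)*0, 72)/(-4481)) = 1/((5 - 1*72)/(-4481)) = 1/((5 - 72)*(-1/4481)) = 1/(-67*(-1/4481)) = 1/(67/4481) = 4481/67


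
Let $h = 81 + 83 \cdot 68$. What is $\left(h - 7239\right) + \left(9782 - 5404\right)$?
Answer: $2864$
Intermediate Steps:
$h = 5725$ ($h = 81 + 5644 = 5725$)
$\left(h - 7239\right) + \left(9782 - 5404\right) = \left(5725 - 7239\right) + \left(9782 - 5404\right) = -1514 + \left(9782 - 5404\right) = -1514 + 4378 = 2864$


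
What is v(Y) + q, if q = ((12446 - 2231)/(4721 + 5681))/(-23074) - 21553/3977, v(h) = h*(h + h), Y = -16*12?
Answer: 70371345909557789/954542629796 ≈ 73723.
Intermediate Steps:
Y = -192
v(h) = 2*h² (v(h) = h*(2*h) = 2*h²)
q = -5173100041699/954542629796 (q = (10215/10402)*(-1/23074) - 21553*1/3977 = (10215*(1/10402))*(-1/23074) - 21553/3977 = (10215/10402)*(-1/23074) - 21553/3977 = -10215/240015748 - 21553/3977 = -5173100041699/954542629796 ≈ -5.4195)
v(Y) + q = 2*(-192)² - 5173100041699/954542629796 = 2*36864 - 5173100041699/954542629796 = 73728 - 5173100041699/954542629796 = 70371345909557789/954542629796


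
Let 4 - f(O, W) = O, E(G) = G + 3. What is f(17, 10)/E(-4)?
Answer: 13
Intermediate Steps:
E(G) = 3 + G
f(O, W) = 4 - O
f(17, 10)/E(-4) = (4 - 1*17)/(3 - 4) = (4 - 17)/(-1) = -13*(-1) = 13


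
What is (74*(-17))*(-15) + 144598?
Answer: 163468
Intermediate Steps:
(74*(-17))*(-15) + 144598 = -1258*(-15) + 144598 = 18870 + 144598 = 163468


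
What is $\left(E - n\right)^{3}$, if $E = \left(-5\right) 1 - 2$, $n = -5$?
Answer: $-8$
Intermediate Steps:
$E = -7$ ($E = -5 - 2 = -7$)
$\left(E - n\right)^{3} = \left(-7 - -5\right)^{3} = \left(-7 + 5\right)^{3} = \left(-2\right)^{3} = -8$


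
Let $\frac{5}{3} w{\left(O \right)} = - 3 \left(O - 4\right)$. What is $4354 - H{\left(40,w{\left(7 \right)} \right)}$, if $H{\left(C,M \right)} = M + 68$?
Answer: $\frac{21457}{5} \approx 4291.4$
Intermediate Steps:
$w{\left(O \right)} = \frac{36}{5} - \frac{9 O}{5}$ ($w{\left(O \right)} = \frac{3 \left(- 3 \left(O - 4\right)\right)}{5} = \frac{3 \left(- 3 \left(-4 + O\right)\right)}{5} = \frac{3 \left(12 - 3 O\right)}{5} = \frac{36}{5} - \frac{9 O}{5}$)
$H{\left(C,M \right)} = 68 + M$
$4354 - H{\left(40,w{\left(7 \right)} \right)} = 4354 - \left(68 + \left(\frac{36}{5} - \frac{63}{5}\right)\right) = 4354 - \left(68 - \frac{27}{5}\right) = 4354 - \frac{313}{5} = \frac{21457}{5}$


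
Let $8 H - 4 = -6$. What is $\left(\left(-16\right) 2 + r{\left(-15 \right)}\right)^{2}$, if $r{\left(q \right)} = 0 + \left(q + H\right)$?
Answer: $\frac{35721}{16} \approx 2232.6$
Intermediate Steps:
$H = - \frac{1}{4}$ ($H = \frac{1}{2} + \frac{1}{8} \left(-6\right) = \frac{1}{2} - \frac{3}{4} = - \frac{1}{4} \approx -0.25$)
$r{\left(q \right)} = - \frac{1}{4} + q$ ($r{\left(q \right)} = 0 + \left(q - \frac{1}{4}\right) = 0 + \left(- \frac{1}{4} + q\right) = - \frac{1}{4} + q$)
$\left(\left(-16\right) 2 + r{\left(-15 \right)}\right)^{2} = \left(\left(-16\right) 2 - \frac{61}{4}\right)^{2} = \left(-32 - \frac{61}{4}\right)^{2} = \left(- \frac{189}{4}\right)^{2} = \frac{35721}{16}$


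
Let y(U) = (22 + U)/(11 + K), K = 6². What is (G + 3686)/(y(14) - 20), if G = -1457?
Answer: -104763/904 ≈ -115.89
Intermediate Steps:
K = 36
y(U) = 22/47 + U/47 (y(U) = (22 + U)/(11 + 36) = (22 + U)/47 = (22 + U)*(1/47) = 22/47 + U/47)
(G + 3686)/(y(14) - 20) = (-1457 + 3686)/((22/47 + (1/47)*14) - 20) = 2229/((22/47 + 14/47) - 20) = 2229/(36/47 - 20) = 2229/(-904/47) = 2229*(-47/904) = -104763/904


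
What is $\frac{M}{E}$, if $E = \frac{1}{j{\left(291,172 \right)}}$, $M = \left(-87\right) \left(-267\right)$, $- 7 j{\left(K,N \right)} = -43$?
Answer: $\frac{998847}{7} \approx 1.4269 \cdot 10^{5}$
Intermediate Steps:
$j{\left(K,N \right)} = \frac{43}{7}$ ($j{\left(K,N \right)} = \left(- \frac{1}{7}\right) \left(-43\right) = \frac{43}{7}$)
$M = 23229$
$E = \frac{7}{43}$ ($E = \frac{1}{\frac{43}{7}} = \frac{7}{43} \approx 0.16279$)
$\frac{M}{E} = \frac{23229}{\frac{7}{43}} = 23229 \cdot \frac{43}{7} = \frac{998847}{7}$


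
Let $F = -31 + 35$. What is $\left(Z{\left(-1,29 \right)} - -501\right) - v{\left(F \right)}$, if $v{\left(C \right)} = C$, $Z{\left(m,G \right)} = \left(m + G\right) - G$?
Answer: $496$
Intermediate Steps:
$Z{\left(m,G \right)} = m$ ($Z{\left(m,G \right)} = \left(G + m\right) - G = m$)
$F = 4$
$\left(Z{\left(-1,29 \right)} - -501\right) - v{\left(F \right)} = \left(-1 - -501\right) - 4 = \left(-1 + 501\right) - 4 = 500 - 4 = 496$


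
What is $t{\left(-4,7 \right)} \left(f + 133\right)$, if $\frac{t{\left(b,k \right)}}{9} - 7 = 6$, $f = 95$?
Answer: $26676$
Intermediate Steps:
$t{\left(b,k \right)} = 117$ ($t{\left(b,k \right)} = 63 + 9 \cdot 6 = 63 + 54 = 117$)
$t{\left(-4,7 \right)} \left(f + 133\right) = 117 \left(95 + 133\right) = 117 \cdot 228 = 26676$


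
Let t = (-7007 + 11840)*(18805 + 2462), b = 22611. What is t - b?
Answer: 102760800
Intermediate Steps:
t = 102783411 (t = 4833*21267 = 102783411)
t - b = 102783411 - 1*22611 = 102783411 - 22611 = 102760800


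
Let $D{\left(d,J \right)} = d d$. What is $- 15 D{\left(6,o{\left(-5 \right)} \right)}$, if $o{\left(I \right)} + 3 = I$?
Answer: $-540$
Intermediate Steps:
$o{\left(I \right)} = -3 + I$
$D{\left(d,J \right)} = d^{2}$
$- 15 D{\left(6,o{\left(-5 \right)} \right)} = - 15 \cdot 6^{2} = \left(-15\right) 36 = -540$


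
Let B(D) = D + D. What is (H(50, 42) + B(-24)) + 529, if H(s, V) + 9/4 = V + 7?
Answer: 2111/4 ≈ 527.75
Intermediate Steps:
B(D) = 2*D
H(s, V) = 19/4 + V (H(s, V) = -9/4 + (V + 7) = -9/4 + (7 + V) = 19/4 + V)
(H(50, 42) + B(-24)) + 529 = ((19/4 + 42) + 2*(-24)) + 529 = (187/4 - 48) + 529 = -5/4 + 529 = 2111/4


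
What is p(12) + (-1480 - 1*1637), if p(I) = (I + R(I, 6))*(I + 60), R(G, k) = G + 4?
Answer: -1101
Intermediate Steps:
R(G, k) = 4 + G
p(I) = (4 + 2*I)*(60 + I) (p(I) = (I + (4 + I))*(I + 60) = (4 + 2*I)*(60 + I))
p(12) + (-1480 - 1*1637) = (240 + 2*12² + 124*12) + (-1480 - 1*1637) = (240 + 2*144 + 1488) + (-1480 - 1637) = (240 + 288 + 1488) - 3117 = 2016 - 3117 = -1101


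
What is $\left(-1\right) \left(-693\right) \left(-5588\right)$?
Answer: $-3872484$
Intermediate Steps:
$\left(-1\right) \left(-693\right) \left(-5588\right) = 693 \left(-5588\right) = -3872484$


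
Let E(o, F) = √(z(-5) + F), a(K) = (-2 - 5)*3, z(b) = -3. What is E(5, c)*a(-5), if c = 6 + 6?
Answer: -63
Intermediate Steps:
a(K) = -21 (a(K) = -7*3 = -21)
c = 12
E(o, F) = √(-3 + F)
E(5, c)*a(-5) = √(-3 + 12)*(-21) = √9*(-21) = 3*(-21) = -63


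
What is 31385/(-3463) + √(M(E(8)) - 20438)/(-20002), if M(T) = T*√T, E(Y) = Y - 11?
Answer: -31385/3463 - √(-20438 - 3*I*√3)/20002 ≈ -9.063 + 0.0071474*I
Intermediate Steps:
E(Y) = -11 + Y
M(T) = T^(3/2)
31385/(-3463) + √(M(E(8)) - 20438)/(-20002) = 31385/(-3463) + √((-11 + 8)^(3/2) - 20438)/(-20002) = 31385*(-1/3463) + √((-3)^(3/2) - 20438)*(-1/20002) = -31385/3463 + √(-3*I*√3 - 20438)*(-1/20002) = -31385/3463 + √(-20438 - 3*I*√3)*(-1/20002) = -31385/3463 - √(-20438 - 3*I*√3)/20002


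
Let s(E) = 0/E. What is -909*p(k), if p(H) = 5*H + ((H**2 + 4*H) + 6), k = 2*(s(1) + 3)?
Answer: -87264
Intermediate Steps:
s(E) = 0
k = 6 (k = 2*(0 + 3) = 2*3 = 6)
p(H) = 6 + H**2 + 9*H (p(H) = 5*H + (6 + H**2 + 4*H) = 6 + H**2 + 9*H)
-909*p(k) = -909*(6 + 6**2 + 9*6) = -909*(6 + 36 + 54) = -909*96 = -87264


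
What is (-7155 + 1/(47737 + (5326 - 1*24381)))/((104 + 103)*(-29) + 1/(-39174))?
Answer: 4019638440183/3372451401343 ≈ 1.1919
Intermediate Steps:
(-7155 + 1/(47737 + (5326 - 1*24381)))/((104 + 103)*(-29) + 1/(-39174)) = (-7155 + 1/(47737 + (5326 - 24381)))/(207*(-29) - 1/39174) = (-7155 + 1/(47737 - 19055))/(-6003 - 1/39174) = (-7155 + 1/28682)/(-235161523/39174) = (-7155 + 1/28682)*(-39174/235161523) = -205219709/28682*(-39174/235161523) = 4019638440183/3372451401343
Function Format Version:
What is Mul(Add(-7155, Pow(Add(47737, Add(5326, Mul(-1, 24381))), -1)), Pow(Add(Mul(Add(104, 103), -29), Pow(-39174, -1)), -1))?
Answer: Rational(4019638440183, 3372451401343) ≈ 1.1919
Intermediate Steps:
Mul(Add(-7155, Pow(Add(47737, Add(5326, Mul(-1, 24381))), -1)), Pow(Add(Mul(Add(104, 103), -29), Pow(-39174, -1)), -1)) = Mul(Add(-7155, Pow(Add(47737, Add(5326, -24381)), -1)), Pow(Add(Mul(207, -29), Rational(-1, 39174)), -1)) = Mul(Add(-7155, Pow(Add(47737, -19055), -1)), Pow(Add(-6003, Rational(-1, 39174)), -1)) = Mul(Add(-7155, Pow(28682, -1)), Pow(Rational(-235161523, 39174), -1)) = Mul(Add(-7155, Rational(1, 28682)), Rational(-39174, 235161523)) = Mul(Rational(-205219709, 28682), Rational(-39174, 235161523)) = Rational(4019638440183, 3372451401343)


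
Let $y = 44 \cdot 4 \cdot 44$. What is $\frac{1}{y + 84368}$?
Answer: $\frac{1}{92112} \approx 1.0856 \cdot 10^{-5}$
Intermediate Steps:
$y = 7744$ ($y = 176 \cdot 44 = 7744$)
$\frac{1}{y + 84368} = \frac{1}{7744 + 84368} = \frac{1}{92112}$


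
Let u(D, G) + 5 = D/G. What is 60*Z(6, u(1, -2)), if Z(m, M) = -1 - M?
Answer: 270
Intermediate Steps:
u(D, G) = -5 + D/G
60*Z(6, u(1, -2)) = 60*(-1 - (-5 + 1/(-2))) = 60*(-1 - (-5 + 1*(-½))) = 60*(-1 - (-5 - ½)) = 60*(-1 - 1*(-11/2)) = 60*(-1 + 11/2) = 60*(9/2) = 270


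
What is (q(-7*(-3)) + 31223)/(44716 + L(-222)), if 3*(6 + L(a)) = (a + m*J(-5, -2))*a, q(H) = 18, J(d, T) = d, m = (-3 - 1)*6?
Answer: 31241/52258 ≈ 0.59782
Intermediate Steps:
m = -24 (m = -4*6 = -24)
L(a) = -6 + a*(120 + a)/3 (L(a) = -6 + ((a - 24*(-5))*a)/3 = -6 + ((a + 120)*a)/3 = -6 + ((120 + a)*a)/3 = -6 + (a*(120 + a))/3 = -6 + a*(120 + a)/3)
(q(-7*(-3)) + 31223)/(44716 + L(-222)) = (18 + 31223)/(44716 + (-6 + 40*(-222) + (⅓)*(-222)²)) = 31241/(44716 + (-6 - 8880 + (⅓)*49284)) = 31241/(44716 + (-6 - 8880 + 16428)) = 31241/(44716 + 7542) = 31241/52258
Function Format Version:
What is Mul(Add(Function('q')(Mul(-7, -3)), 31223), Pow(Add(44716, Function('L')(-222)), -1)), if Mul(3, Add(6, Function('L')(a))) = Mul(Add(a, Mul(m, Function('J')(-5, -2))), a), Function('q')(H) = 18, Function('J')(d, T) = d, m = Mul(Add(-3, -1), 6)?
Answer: Rational(31241, 52258) ≈ 0.59782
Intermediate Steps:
m = -24 (m = Mul(-4, 6) = -24)
Function('L')(a) = Add(-6, Mul(Rational(1, 3), a, Add(120, a))) (Function('L')(a) = Add(-6, Mul(Rational(1, 3), Mul(Add(a, Mul(-24, -5)), a))) = Add(-6, Mul(Rational(1, 3), Mul(Add(a, 120), a))) = Add(-6, Mul(Rational(1, 3), Mul(Add(120, a), a))) = Add(-6, Mul(Rational(1, 3), Mul(a, Add(120, a)))) = Add(-6, Mul(Rational(1, 3), a, Add(120, a))))
Mul(Add(Function('q')(Mul(-7, -3)), 31223), Pow(Add(44716, Function('L')(-222)), -1)) = Mul(Add(18, 31223), Pow(Add(44716, Add(-6, Mul(40, -222), Mul(Rational(1, 3), Pow(-222, 2)))), -1)) = Mul(31241, Pow(Add(44716, Add(-6, -8880, Mul(Rational(1, 3), 49284))), -1)) = Mul(31241, Pow(Add(44716, Add(-6, -8880, 16428)), -1)) = Mul(31241, Pow(Add(44716, 7542), -1)) = Mul(31241, Pow(52258, -1)) = Mul(31241, Rational(1, 52258)) = Rational(31241, 52258)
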